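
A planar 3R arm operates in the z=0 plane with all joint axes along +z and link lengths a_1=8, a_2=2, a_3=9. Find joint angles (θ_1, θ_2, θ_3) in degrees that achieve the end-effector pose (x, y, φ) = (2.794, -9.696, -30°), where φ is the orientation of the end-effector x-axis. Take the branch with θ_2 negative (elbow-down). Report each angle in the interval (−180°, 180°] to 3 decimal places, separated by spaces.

wrist centre = target − a_3·(cos φ, sin φ) = (-5.0002, -5.1960)
cos θ_2 = (52.0007−8²−2²)/(2·8·2) = -0.5000; θ_2 = -119.9985° (elbow-down)
β = atan2(-5.1960,-5.0002) = -133.9000°; ψ = atan2(-1.7321,7.0000) = -13.8980°
θ_1 = β − ψ = -120.0020°
θ_3 = φ − θ_1 − θ_2 = -149.9994° (wrapped to (-180°,180°])

-120.002 -119.999 -149.999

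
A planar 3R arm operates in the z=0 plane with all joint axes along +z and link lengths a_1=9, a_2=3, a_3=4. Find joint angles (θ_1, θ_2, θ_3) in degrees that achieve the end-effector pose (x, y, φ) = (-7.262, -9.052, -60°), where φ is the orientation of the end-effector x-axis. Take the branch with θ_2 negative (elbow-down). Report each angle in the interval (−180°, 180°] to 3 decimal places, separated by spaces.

wrist centre = target − a_3·(cos φ, sin φ) = (-9.2620, -5.5879)
cos θ_2 = (117.0093−9²−3²)/(2·9·3) = 0.5002; θ_2 = -59.9887° (elbow-down)
β = atan2(-5.5879,-9.2620) = -148.8968°; ψ = atan2(-2.5978,10.5005) = -13.8957°
θ_1 = β − ψ = -135.0011°
θ_3 = φ − θ_1 − θ_2 = 134.9898° (wrapped to (-180°,180°])

-135.001 -59.989 134.990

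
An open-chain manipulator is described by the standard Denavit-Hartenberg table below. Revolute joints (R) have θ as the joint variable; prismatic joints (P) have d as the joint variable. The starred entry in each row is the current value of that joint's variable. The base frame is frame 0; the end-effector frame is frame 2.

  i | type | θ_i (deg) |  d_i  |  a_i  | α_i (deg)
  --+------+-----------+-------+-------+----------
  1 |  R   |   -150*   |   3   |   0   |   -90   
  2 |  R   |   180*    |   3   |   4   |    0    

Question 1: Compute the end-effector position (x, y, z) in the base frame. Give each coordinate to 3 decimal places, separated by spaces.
after link 1: o_1 = (0.0000, 0.0000, 3.0000)
after link 2: o_2 = (4.9641, -0.5981, 3.0000)

4.964 -0.598 3.000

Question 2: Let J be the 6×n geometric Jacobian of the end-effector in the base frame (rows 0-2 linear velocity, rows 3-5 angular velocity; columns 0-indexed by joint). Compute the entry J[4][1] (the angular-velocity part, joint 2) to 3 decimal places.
-0.866

axis z_1 = (0.5000,-0.8660,0.0000); lever o_n−o_1 = (4.9641,-0.5981,-0.0000)
cross product → J_v[:, 1] = (0.0000,0.0000,4.0000)
J_ω[:, 1] = z_1
entry J[4][1] = -0.8660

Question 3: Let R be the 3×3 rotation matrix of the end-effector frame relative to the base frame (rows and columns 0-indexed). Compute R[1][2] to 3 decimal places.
-0.866

End-effector z-axis (col 2 of R) = (0.5000,-0.8660,0.0000)
R[1][2] = -0.8660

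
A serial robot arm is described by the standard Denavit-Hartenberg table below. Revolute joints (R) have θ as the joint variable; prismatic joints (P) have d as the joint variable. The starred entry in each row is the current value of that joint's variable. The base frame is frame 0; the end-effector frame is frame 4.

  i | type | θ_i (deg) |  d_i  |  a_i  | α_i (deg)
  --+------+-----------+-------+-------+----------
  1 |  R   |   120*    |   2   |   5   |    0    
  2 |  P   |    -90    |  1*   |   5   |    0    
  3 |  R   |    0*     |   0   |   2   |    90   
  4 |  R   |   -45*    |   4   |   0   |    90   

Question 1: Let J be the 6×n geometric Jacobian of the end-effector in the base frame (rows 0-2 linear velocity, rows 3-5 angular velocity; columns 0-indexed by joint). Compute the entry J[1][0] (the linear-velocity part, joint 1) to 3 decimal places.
axis z_0 = ẑ; lever o_n−o_0 = (5.5622,4.3660,3.0000)
cross product → J_v[:, 0] = (-4.3660,5.5622,0.0000)
J_ω[:, 0] = z_0
entry J[1][0] = 5.5622

5.562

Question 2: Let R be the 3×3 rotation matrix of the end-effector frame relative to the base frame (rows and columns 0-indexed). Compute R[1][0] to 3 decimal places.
End-effector x-axis (col 0 of R) = (0.6124,0.3536,-0.7071)
R[1][0] = 0.3536

0.354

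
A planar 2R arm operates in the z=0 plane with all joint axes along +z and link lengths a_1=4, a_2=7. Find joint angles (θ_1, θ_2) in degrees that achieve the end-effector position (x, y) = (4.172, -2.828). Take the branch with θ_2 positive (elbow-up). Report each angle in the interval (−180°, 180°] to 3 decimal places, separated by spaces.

-134.991 134.998

cos θ_2 = (25.4032−4²−7²)/(2·4·7) = -0.7071; θ_2 = 134.9983° (elbow-up)
β = atan2(-2.8280,4.1720) = -34.1315°; ψ = atan2(4.9499,-0.9496) = 100.8599°
θ_1 = β − ψ = -134.9913°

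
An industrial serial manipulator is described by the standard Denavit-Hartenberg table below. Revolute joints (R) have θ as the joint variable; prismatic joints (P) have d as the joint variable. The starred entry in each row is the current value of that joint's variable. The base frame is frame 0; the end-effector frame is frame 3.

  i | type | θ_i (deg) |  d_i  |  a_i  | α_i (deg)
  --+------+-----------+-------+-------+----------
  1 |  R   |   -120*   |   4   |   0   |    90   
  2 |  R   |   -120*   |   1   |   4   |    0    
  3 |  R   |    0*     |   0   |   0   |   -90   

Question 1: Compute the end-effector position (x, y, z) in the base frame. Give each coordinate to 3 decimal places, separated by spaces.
0.134 2.232 0.536

after link 1: o_1 = (0.0000, 0.0000, 4.0000)
after link 2: o_2 = (0.1340, 2.2321, 0.5359)
after link 3: o_3 = (0.1340, 2.2321, 0.5359)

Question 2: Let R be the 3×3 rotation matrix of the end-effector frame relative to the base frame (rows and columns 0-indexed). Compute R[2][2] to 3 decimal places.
End-effector z-axis (col 2 of R) = (-0.4330,-0.7500,-0.5000)
R[2][2] = -0.5000

-0.500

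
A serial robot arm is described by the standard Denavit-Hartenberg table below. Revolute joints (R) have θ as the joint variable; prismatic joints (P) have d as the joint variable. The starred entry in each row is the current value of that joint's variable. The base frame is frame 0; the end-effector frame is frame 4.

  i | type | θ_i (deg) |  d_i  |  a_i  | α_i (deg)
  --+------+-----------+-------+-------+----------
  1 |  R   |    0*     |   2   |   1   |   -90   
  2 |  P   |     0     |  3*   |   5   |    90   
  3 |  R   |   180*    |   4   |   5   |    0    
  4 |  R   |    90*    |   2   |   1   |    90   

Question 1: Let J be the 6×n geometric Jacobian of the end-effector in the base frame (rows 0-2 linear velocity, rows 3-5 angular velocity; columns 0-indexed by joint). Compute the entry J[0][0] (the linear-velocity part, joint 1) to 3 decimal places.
-2.000

axis z_0 = ẑ; lever o_n−o_0 = (1.0000,2.0000,8.0000)
cross product → J_v[:, 0] = (-2.0000,1.0000,0.0000)
J_ω[:, 0] = z_0
entry J[0][0] = -2.0000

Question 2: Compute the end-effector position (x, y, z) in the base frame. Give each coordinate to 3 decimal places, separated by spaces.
1.000 2.000 8.000

after link 1: o_1 = (1.0000, 0.0000, 2.0000)
after link 2: o_2 = (6.0000, 3.0000, 2.0000)
after link 3: o_3 = (1.0000, 3.0000, 6.0000)
after link 4: o_4 = (1.0000, 2.0000, 8.0000)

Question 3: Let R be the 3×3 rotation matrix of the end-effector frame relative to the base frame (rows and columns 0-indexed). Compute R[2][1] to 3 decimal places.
End-effector y-axis (col 1 of R) = (0.0000,-0.0000,1.0000)
R[2][1] = 1.0000

1.000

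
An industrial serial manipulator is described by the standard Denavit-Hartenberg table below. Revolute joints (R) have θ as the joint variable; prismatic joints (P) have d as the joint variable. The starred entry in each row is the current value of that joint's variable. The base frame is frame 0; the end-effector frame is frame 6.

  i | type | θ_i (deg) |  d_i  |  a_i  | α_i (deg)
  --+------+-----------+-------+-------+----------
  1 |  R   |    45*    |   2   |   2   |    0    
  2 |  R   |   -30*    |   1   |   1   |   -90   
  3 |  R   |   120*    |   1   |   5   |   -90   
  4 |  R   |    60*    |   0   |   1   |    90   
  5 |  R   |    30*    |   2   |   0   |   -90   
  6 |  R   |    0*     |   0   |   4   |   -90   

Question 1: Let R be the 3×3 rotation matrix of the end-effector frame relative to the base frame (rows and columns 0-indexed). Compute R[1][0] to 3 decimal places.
-0.893

End-effector x-axis (col 0 of R) = (-0.4333,-0.8926,-0.1250)
R[1][0] = -0.8926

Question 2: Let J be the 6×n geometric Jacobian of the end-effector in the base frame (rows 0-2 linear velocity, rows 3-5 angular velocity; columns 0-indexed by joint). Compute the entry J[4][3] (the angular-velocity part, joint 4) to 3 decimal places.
-0.224

axis z_3 = (-0.8365,-0.2241,0.5000); lever o_n−o_3 = (-2.8458,-3.7296,-2.4330)
cross product → J_v[:, 3] = (2.4102,-3.4581,2.4821)
J_ω[:, 3] = z_3
entry J[4][3] = -0.2241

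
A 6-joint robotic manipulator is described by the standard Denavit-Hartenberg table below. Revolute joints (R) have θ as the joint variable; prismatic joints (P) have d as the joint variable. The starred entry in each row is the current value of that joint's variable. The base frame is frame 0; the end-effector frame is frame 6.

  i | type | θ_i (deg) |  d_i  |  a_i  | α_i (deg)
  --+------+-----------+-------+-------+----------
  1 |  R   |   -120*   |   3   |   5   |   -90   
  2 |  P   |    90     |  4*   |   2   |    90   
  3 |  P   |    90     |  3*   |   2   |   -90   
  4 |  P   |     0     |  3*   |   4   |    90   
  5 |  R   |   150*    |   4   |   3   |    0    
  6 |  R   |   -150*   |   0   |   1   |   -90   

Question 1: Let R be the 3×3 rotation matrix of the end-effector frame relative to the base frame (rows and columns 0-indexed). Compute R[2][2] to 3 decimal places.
End-effector z-axis (col 2 of R) = (-0.0000,0.0000,1.0000)
R[2][2] = 1.0000

1.000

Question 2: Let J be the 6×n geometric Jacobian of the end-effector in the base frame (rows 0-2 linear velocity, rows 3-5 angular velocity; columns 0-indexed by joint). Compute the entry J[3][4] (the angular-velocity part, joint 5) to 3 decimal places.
axis z_4 = (-0.5000,-0.8660,0.0000); lever o_n−o_4 = (-3.3840,-2.6651,1.5000)
cross product → J_v[:, 4] = (-1.2990,0.7500,-1.5981)
J_ω[:, 4] = z_4
entry J[3][4] = -0.5000

-0.500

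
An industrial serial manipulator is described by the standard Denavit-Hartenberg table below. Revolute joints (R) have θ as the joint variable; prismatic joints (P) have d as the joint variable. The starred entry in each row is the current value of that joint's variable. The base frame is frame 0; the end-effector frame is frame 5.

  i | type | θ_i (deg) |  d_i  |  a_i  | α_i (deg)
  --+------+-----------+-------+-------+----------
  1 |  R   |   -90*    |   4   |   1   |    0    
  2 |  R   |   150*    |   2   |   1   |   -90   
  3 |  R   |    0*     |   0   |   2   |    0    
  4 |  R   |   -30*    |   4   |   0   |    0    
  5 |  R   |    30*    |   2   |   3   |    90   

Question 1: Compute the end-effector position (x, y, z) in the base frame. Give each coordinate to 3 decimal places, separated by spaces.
after link 1: o_1 = (0.0000, -1.0000, 4.0000)
after link 2: o_2 = (0.5000, -0.1340, 6.0000)
after link 3: o_3 = (1.5000, 1.5981, 6.0000)
after link 4: o_4 = (-1.9641, 3.5981, 6.0000)
after link 5: o_5 = (-2.1962, 7.1962, 6.0000)

-2.196 7.196 6.000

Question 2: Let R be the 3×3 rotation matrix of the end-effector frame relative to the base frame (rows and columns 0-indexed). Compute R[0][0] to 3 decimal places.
End-effector x-axis (col 0 of R) = (0.5000,0.8660,0.0000)
R[0][0] = 0.5000

0.500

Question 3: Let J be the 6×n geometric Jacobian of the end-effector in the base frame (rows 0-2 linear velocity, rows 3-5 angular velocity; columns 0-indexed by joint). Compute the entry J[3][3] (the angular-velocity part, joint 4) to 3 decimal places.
axis z_3 = (-0.8660,0.5000,0.0000); lever o_n−o_3 = (-3.6962,5.5981,0.0000)
cross product → J_v[:, 3] = (-0.0000,-0.0000,-3.0000)
J_ω[:, 3] = z_3
entry J[3][3] = -0.8660

-0.866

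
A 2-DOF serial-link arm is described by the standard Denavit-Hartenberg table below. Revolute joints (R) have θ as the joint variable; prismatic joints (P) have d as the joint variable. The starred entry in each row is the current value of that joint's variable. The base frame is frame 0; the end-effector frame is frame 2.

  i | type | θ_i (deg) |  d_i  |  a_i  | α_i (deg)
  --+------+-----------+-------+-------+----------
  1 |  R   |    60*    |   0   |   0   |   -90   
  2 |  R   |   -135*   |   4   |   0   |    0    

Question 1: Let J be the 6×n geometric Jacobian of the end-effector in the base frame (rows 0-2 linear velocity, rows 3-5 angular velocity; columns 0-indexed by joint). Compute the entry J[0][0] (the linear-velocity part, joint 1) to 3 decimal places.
-2.000

axis z_0 = ẑ; lever o_n−o_0 = (-3.4641,2.0000,0.0000)
cross product → J_v[:, 0] = (-2.0000,-3.4641,0.0000)
J_ω[:, 0] = z_0
entry J[0][0] = -2.0000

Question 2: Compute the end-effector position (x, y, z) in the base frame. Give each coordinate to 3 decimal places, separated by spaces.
-3.464 2.000 0.000

after link 1: o_1 = (0.0000, 0.0000, 0.0000)
after link 2: o_2 = (-3.4641, 2.0000, 0.0000)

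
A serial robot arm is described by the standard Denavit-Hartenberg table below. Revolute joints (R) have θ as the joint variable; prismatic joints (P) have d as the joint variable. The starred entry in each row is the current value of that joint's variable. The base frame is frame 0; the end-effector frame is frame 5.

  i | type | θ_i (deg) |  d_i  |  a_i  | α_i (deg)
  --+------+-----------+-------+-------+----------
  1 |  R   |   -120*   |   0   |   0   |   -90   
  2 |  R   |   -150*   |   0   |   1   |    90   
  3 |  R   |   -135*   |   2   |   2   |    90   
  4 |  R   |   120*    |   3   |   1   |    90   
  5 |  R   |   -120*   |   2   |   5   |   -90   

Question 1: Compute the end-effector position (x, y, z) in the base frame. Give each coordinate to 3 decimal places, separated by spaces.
-3.666 1.870 -2.087

after link 1: o_1 = (0.0000, 0.0000, 0.0000)
after link 2: o_2 = (0.4330, 0.7500, 0.5000)
after link 3: o_3 = (-0.9041, 1.2625, -1.9392)
after link 4: o_4 = (0.6902, -0.9258, -3.5730)
after link 5: o_5 = (-3.6660, 1.8699, -2.0874)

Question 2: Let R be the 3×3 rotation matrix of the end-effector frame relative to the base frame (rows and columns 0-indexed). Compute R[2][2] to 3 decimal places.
-0.320

End-effector z-axis (col 2 of R) = (0.4322,0.8432,-0.3196)
R[2][2] = -0.3196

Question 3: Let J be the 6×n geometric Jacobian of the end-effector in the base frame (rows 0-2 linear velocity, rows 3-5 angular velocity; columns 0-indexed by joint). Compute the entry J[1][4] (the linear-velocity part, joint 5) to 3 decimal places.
4.216

axis z_4 = (-0.6705,0.0634,-0.7392); lever o_n−o_4 = (-4.3563,2.7957,1.4856)
cross product → J_v[:, 4] = (2.1608,4.2162,-1.5982)
J_ω[:, 4] = z_4
entry J[1][4] = 4.2162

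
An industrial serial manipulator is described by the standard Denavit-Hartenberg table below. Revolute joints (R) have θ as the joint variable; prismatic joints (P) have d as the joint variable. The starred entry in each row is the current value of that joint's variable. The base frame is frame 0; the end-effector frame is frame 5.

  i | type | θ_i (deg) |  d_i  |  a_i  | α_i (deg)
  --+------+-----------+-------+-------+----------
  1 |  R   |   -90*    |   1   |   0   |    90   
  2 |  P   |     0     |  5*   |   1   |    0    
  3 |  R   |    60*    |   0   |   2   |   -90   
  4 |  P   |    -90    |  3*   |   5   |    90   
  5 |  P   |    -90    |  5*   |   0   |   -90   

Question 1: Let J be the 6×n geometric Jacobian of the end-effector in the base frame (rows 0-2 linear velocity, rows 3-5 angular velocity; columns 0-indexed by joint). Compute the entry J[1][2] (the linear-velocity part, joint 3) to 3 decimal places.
-1.098

axis z_2 = (-1.0000,-0.0000,0.0000); lever o_n−o_2 = (-5.0000,4.0981,-1.0981)
cross product → J_v[:, 2] = (-0.0000,-1.0981,-4.0981)
J_ω[:, 2] = z_2
entry J[1][2] = -1.0981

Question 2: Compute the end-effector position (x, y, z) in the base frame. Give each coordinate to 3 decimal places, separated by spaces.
-10.000 3.098 -0.098

after link 1: o_1 = (0.0000, 0.0000, 1.0000)
after link 2: o_2 = (-5.0000, -1.0000, 1.0000)
after link 3: o_3 = (-5.0000, -2.0000, 2.7321)
after link 4: o_4 = (-10.0000, 0.5981, 4.2321)
after link 5: o_5 = (-10.0000, 3.0981, -0.0981)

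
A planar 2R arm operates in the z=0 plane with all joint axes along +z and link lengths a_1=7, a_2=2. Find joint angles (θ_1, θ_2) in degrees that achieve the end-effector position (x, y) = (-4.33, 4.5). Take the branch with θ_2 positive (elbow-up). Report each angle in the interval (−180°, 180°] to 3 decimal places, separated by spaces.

117.795 120.003

cos θ_2 = (38.9989−7²−2²)/(2·7·2) = -0.5000; θ_2 = 120.0026° (elbow-up)
β = atan2(4.5000,-4.3300) = 133.8970°; ψ = atan2(1.7320,5.9999) = 16.1019°
θ_1 = β − ψ = 117.7951°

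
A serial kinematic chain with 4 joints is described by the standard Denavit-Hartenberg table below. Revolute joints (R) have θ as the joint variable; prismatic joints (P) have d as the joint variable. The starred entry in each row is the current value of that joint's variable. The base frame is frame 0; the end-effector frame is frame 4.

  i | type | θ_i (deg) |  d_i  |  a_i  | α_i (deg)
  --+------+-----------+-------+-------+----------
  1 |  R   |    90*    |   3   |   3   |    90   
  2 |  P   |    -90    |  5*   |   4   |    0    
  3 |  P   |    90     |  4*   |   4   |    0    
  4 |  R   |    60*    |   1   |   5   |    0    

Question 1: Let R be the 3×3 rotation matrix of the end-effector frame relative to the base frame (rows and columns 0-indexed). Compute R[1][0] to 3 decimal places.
0.500

End-effector x-axis (col 0 of R) = (-0.0000,0.5000,0.8660)
R[1][0] = 0.5000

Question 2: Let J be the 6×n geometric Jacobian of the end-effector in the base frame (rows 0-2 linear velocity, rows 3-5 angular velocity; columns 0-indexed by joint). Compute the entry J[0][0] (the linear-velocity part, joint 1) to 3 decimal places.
-9.500

axis z_0 = ẑ; lever o_n−o_0 = (10.0000,9.5000,3.3301)
cross product → J_v[:, 0] = (-9.5000,10.0000,0.0000)
J_ω[:, 0] = z_0
entry J[0][0] = -9.5000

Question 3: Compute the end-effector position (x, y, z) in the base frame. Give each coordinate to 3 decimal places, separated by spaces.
after link 1: o_1 = (0.0000, 3.0000, 3.0000)
after link 2: o_2 = (5.0000, 3.0000, -1.0000)
after link 3: o_3 = (9.0000, 7.0000, -1.0000)
after link 4: o_4 = (10.0000, 9.5000, 3.3301)

10.000 9.500 3.330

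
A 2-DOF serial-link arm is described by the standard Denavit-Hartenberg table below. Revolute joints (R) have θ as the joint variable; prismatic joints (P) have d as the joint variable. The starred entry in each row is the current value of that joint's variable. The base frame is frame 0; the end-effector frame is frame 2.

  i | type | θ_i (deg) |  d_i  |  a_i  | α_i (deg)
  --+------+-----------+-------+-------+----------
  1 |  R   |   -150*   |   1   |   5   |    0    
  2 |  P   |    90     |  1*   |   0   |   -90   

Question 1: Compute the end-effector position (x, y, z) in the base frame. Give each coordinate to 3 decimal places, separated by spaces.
after link 1: o_1 = (-4.3301, -2.5000, 1.0000)
after link 2: o_2 = (-4.3301, -2.5000, 2.0000)

-4.330 -2.500 2.000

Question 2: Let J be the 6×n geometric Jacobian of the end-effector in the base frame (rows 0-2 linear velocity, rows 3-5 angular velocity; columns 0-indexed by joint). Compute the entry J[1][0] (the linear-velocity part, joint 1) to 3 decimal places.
axis z_0 = ẑ; lever o_n−o_0 = (-4.3301,-2.5000,2.0000)
cross product → J_v[:, 0] = (2.5000,-4.3301,0.0000)
J_ω[:, 0] = z_0
entry J[1][0] = -4.3301

-4.330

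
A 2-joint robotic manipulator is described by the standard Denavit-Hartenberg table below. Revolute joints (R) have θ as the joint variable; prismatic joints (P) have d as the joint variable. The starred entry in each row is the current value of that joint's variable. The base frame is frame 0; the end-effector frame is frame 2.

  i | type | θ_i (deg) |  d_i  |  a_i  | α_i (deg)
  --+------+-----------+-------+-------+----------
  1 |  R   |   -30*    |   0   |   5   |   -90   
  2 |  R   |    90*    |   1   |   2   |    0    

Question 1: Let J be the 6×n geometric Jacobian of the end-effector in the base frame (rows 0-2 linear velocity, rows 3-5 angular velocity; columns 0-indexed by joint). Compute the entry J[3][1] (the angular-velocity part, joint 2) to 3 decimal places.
axis z_1 = (0.5000,0.8660,0.0000); lever o_n−o_1 = (0.5000,0.8660,-2.0000)
cross product → J_v[:, 1] = (-1.7321,1.0000,0.0000)
J_ω[:, 1] = z_1
entry J[3][1] = 0.5000

0.500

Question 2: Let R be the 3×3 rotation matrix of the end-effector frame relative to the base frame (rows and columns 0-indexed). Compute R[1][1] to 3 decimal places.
0.500

End-effector y-axis (col 1 of R) = (-0.8660,0.5000,-0.0000)
R[1][1] = 0.5000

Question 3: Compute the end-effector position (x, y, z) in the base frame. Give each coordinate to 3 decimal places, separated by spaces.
after link 1: o_1 = (4.3301, -2.5000, 0.0000)
after link 2: o_2 = (4.8301, -1.6340, -2.0000)

4.830 -1.634 -2.000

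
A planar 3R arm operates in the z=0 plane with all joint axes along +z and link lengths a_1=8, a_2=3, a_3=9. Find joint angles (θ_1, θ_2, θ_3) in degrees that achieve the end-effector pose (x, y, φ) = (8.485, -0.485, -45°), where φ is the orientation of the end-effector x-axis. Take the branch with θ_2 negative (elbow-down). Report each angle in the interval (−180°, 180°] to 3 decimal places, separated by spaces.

90.004 -134.996 -0.008

wrist centre = target − a_3·(cos φ, sin φ) = (2.1210, 5.8790)
cos θ_2 = (39.0610−8²−3²)/(2·8·3) = -0.7071; θ_2 = -134.9964° (elbow-down)
β = atan2(5.8790,2.1210) = 70.1613°; ψ = atan2(-2.1215,5.8788) = -19.8427°
θ_1 = β − ψ = 90.0040°
θ_3 = φ − θ_1 − θ_2 = -0.0076° (wrapped to (-180°,180°])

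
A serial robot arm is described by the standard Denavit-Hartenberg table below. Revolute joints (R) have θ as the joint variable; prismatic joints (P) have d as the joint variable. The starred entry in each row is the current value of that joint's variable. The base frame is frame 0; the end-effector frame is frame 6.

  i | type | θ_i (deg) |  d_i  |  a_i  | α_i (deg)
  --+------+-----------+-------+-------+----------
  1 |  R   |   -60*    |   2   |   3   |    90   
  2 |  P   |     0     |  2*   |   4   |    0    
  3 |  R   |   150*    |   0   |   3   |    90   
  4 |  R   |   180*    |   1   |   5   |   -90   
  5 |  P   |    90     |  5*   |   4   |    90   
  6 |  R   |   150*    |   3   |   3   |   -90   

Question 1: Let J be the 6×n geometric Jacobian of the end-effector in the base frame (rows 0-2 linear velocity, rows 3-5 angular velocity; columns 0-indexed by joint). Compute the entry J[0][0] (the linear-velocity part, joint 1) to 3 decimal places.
axis z_0 = ẑ; lever o_n−o_0 = (9.4617,-7.3881,-0.8481)
cross product → J_v[:, 0] = (7.3881,9.4617,-0.0000)
J_ω[:, 0] = z_0
entry J[0][0] = 7.3881

7.388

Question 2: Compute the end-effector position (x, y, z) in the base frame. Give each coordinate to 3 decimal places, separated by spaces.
9.462 -7.388 -0.848

after link 1: o_1 = (1.5000, -2.5981, 2.0000)
after link 2: o_2 = (1.7679, -7.0622, 2.0000)
after link 3: o_3 = (0.4689, -4.8122, 3.5000)
after link 4: o_4 = (2.8840, -8.9952, 1.8660)
after link 5: o_5 = (6.2141, -4.7631, -1.5981)
after link 6: o_6 = (9.4617, -7.3881, -0.8481)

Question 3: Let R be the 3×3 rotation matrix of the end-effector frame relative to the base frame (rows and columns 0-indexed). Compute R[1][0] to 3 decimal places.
End-effector x-axis (col 0 of R) = (0.6495,-0.1250,0.7500)
R[1][0] = -0.1250

-0.125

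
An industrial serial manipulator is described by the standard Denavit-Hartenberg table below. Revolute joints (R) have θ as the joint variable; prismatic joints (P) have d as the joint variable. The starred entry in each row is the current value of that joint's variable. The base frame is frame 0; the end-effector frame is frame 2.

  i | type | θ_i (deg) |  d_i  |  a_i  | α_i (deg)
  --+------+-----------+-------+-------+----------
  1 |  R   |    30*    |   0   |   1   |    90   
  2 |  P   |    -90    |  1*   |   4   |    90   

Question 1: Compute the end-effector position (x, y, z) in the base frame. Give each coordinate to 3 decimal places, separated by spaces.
after link 1: o_1 = (0.8660, 0.5000, 0.0000)
after link 2: o_2 = (1.3660, -0.3660, -4.0000)

1.366 -0.366 -4.000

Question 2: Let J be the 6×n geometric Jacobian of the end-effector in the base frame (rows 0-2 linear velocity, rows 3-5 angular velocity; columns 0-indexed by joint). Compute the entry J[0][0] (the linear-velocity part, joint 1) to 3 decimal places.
axis z_0 = ẑ; lever o_n−o_0 = (1.3660,-0.3660,-4.0000)
cross product → J_v[:, 0] = (0.3660,1.3660,-0.0000)
J_ω[:, 0] = z_0
entry J[0][0] = 0.3660

0.366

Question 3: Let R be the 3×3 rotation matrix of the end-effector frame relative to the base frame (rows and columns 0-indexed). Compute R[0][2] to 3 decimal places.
End-effector z-axis (col 2 of R) = (-0.8660,-0.5000,-0.0000)
R[0][2] = -0.8660

-0.866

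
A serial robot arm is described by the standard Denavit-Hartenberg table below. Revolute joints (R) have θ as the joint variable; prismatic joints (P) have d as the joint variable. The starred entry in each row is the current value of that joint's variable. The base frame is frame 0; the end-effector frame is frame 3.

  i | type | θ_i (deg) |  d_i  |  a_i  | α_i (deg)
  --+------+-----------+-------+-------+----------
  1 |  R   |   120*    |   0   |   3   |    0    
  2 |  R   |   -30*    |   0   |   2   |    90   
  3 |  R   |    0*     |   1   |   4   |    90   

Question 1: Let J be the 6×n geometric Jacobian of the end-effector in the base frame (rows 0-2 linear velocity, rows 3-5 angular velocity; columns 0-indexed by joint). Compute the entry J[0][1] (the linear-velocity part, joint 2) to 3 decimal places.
axis z_1 = (0.0000,0.0000,1.0000); lever o_n−o_1 = (1.0000,6.0000,0.0000)
cross product → J_v[:, 1] = (-6.0000,1.0000,0.0000)
J_ω[:, 1] = z_1
entry J[0][1] = -6.0000

-6.000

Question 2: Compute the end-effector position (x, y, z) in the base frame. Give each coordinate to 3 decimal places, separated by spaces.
after link 1: o_1 = (-1.5000, 2.5981, 0.0000)
after link 2: o_2 = (-1.5000, 4.5981, 0.0000)
after link 3: o_3 = (-0.5000, 8.5981, 0.0000)

-0.500 8.598 0.000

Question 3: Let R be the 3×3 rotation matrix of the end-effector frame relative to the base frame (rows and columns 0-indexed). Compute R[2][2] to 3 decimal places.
-1.000

End-effector z-axis (col 2 of R) = (0.0000,-0.0000,-1.0000)
R[2][2] = -1.0000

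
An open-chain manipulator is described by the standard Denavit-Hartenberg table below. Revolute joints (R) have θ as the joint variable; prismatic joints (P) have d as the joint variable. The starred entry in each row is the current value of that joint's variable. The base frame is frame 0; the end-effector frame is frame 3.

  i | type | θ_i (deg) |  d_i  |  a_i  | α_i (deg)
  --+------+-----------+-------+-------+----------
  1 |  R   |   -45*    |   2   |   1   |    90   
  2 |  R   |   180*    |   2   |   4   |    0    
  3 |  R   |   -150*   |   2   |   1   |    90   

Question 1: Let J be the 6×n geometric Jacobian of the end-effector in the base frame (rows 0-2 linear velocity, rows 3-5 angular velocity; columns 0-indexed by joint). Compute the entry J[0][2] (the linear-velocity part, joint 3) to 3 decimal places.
axis z_2 = (-0.7071,-0.7071,0.0000); lever o_n−o_2 = (-0.8018,-2.0266,0.5000)
cross product → J_v[:, 2] = (-0.3536,0.3536,0.8660)
J_ω[:, 2] = z_2
entry J[0][2] = -0.3536

-0.354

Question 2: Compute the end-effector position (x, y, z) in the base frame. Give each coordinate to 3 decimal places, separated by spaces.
after link 1: o_1 = (0.7071, -0.7071, 2.0000)
after link 2: o_2 = (-3.5355, 0.7071, 2.0000)
after link 3: o_3 = (-4.3374, -1.3195, 2.5000)

-4.337 -1.319 2.500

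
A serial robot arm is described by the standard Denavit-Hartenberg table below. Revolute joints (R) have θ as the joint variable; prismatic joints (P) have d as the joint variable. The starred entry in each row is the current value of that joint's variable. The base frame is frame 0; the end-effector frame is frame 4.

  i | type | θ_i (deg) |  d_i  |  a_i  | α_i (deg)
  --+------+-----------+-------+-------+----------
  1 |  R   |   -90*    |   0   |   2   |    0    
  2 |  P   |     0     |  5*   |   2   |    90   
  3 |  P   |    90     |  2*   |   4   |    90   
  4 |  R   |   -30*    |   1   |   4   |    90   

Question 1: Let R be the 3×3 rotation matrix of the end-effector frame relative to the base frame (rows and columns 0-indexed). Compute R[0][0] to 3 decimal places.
0.500

End-effector x-axis (col 0 of R) = (0.5000,-0.0000,0.8660)
R[0][0] = 0.5000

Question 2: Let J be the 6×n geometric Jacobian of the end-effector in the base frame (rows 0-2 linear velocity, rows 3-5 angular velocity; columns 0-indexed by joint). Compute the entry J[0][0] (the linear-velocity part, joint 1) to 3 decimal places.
5.000

axis z_0 = ẑ; lever o_n−o_0 = (0.0000,-5.0000,12.4641)
cross product → J_v[:, 0] = (5.0000,0.0000,-0.0000)
J_ω[:, 0] = z_0
entry J[0][0] = 5.0000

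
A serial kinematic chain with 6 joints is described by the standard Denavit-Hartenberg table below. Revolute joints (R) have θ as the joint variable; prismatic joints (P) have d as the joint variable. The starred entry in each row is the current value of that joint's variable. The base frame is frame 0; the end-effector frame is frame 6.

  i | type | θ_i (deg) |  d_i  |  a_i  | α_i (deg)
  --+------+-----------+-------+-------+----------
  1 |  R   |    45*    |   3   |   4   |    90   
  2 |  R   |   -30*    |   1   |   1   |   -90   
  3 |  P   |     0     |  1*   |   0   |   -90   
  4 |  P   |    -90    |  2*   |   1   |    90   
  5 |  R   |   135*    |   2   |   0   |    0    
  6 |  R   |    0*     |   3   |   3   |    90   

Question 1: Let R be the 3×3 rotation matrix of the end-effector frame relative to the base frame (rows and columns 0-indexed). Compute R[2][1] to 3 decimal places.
0.500

End-effector y-axis (col 1 of R) = (-0.6124,-0.6124,0.5000)
R[2][1] = 0.5000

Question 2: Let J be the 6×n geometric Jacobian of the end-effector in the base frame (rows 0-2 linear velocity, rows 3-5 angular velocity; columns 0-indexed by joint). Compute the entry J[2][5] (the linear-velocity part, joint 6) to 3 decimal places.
axis z_5 = (-0.6124,-0.6124,0.5000); lever o_n−o_5 = (-4.0871,-1.0871,-0.3371)
cross product → J_v[:, 5] = (0.7500,-2.2500,-1.8371)
J_ω[:, 5] = z_5
entry J[2][5] = -1.8371

-1.837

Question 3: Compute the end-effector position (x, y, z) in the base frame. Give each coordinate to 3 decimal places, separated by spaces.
after link 1: o_1 = (2.8284, 2.8284, 3.0000)
after link 2: o_2 = (4.1479, 2.7337, 2.5000)
after link 3: o_3 = (4.5015, 3.0872, 3.3660)
after link 4: o_4 = (3.4408, 4.8550, 4.2321)
after link 5: o_5 = (2.2161, 3.6303, 5.2321)
after link 6: o_6 = (-1.8711, 2.5432, 4.8949)

-1.871 2.543 4.895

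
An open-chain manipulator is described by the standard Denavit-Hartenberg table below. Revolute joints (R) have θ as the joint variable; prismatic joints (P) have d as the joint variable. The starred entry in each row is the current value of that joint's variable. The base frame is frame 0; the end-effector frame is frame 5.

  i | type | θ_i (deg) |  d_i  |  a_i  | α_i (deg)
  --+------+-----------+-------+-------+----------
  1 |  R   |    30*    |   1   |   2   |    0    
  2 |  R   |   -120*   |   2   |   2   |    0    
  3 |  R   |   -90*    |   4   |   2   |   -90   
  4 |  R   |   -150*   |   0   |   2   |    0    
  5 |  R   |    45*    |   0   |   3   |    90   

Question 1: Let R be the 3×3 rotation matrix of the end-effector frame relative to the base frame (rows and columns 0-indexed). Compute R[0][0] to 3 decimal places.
End-effector x-axis (col 0 of R) = (0.2588,0.0000,0.9659)
R[0][0] = 0.2588

0.259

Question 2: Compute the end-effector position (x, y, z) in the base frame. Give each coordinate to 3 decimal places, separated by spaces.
after link 1: o_1 = (1.7321, 1.0000, 1.0000)
after link 2: o_2 = (1.7321, -1.0000, 3.0000)
after link 3: o_3 = (-0.2679, -1.0000, 7.0000)
after link 4: o_4 = (1.4641, -1.0000, 8.0000)
after link 5: o_5 = (2.2406, -1.0000, 10.8978)

2.241 -1.000 10.898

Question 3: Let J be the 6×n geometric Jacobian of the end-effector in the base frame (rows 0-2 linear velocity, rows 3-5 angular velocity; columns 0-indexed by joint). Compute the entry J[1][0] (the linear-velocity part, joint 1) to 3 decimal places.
2.241

axis z_0 = ẑ; lever o_n−o_0 = (2.2406,-1.0000,10.8978)
cross product → J_v[:, 0] = (1.0000,2.2406,-0.0000)
J_ω[:, 0] = z_0
entry J[1][0] = 2.2406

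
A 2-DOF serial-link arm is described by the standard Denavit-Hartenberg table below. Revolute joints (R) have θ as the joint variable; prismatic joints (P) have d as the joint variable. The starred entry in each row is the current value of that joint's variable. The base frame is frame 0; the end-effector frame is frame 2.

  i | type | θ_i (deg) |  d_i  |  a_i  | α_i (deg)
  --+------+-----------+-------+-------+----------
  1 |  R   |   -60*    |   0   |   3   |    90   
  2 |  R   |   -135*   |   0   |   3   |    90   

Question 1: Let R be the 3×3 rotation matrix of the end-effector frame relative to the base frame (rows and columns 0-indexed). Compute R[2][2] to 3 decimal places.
0.707

End-effector z-axis (col 2 of R) = (-0.3536,0.6124,0.7071)
R[2][2] = 0.7071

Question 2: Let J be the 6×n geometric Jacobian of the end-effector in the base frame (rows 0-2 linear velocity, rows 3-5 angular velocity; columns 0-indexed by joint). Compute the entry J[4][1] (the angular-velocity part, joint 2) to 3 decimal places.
axis z_1 = (-0.8660,-0.5000,0.0000); lever o_n−o_1 = (-1.0607,1.8371,-2.1213)
cross product → J_v[:, 1] = (1.0607,-1.8371,-2.1213)
J_ω[:, 1] = z_1
entry J[4][1] = -0.5000

-0.500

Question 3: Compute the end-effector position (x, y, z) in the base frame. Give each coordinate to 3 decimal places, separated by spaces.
after link 1: o_1 = (1.5000, -2.5981, 0.0000)
after link 2: o_2 = (0.4393, -0.7610, -2.1213)

0.439 -0.761 -2.121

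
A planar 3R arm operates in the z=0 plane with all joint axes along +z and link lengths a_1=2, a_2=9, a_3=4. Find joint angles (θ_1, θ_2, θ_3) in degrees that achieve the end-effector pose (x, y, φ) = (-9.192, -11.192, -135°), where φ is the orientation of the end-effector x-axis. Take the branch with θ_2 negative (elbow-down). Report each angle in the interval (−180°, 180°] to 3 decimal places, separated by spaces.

wrist centre = target − a_3·(cos φ, sin φ) = (-6.3636, -8.3636)
cos θ_2 = (110.4444−2²−9²)/(2·2·9) = 0.7068; θ_2 = -45.0257° (elbow-down)
β = atan2(-8.3636,-6.3636) = -127.2663°; ψ = atan2(-6.3668,8.3611) = -37.2886°
θ_1 = β − ψ = -89.9778°
θ_3 = φ − θ_1 − θ_2 = 0.0035° (wrapped to (-180°,180°])

-89.978 -45.026 0.003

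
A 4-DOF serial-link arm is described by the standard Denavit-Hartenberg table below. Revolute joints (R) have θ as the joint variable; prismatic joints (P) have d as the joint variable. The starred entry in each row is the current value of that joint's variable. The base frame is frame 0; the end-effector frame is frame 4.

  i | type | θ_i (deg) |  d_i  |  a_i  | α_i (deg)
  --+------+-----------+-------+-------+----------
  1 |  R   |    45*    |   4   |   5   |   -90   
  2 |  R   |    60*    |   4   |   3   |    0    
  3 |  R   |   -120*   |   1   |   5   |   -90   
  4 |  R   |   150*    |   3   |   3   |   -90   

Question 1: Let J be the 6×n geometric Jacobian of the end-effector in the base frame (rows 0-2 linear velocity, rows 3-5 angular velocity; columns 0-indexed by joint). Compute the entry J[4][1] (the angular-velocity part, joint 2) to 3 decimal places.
0.707

axis z_1 = (-0.7071,0.7071,0.0000); lever o_n−o_1 = (1.2721,6.2219,-2.0179)
cross product → J_v[:, 1] = (-1.4269,-1.4269,-5.2990)
J_ω[:, 1] = z_1
entry J[4][1] = 0.7071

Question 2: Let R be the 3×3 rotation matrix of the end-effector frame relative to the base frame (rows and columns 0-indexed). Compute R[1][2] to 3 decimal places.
0.436

End-effector z-axis (col 2 of R) = (-0.7891,0.4356,-0.4330)
R[1][2] = 0.4356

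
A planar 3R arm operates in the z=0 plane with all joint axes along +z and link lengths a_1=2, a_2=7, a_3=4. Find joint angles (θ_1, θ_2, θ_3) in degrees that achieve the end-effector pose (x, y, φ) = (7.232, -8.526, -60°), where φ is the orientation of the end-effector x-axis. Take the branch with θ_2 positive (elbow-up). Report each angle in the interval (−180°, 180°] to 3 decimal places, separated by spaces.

-118.114 90.007 -31.893

wrist centre = target − a_3·(cos φ, sin φ) = (5.2320, -5.0619)
cos θ_2 = (52.9966−2²−7²)/(2·2·7) = -0.0001; θ_2 = 90.0069° (elbow-up)
β = atan2(-5.0619,5.2320) = -44.0533°; ψ = atan2(7.0000,1.9992) = 74.0610°
θ_1 = β − ψ = -118.1143°
θ_3 = φ − θ_1 − θ_2 = -31.8926° (wrapped to (-180°,180°])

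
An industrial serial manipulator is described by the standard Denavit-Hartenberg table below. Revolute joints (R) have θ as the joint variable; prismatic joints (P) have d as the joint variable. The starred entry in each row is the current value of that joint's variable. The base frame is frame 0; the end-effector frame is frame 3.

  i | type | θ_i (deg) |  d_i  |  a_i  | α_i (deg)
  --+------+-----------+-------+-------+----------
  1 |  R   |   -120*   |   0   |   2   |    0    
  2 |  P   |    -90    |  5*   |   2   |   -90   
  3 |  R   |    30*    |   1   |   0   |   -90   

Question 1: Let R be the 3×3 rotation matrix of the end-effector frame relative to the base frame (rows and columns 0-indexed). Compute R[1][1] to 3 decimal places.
End-effector y-axis (col 1 of R) = (0.5000,0.8660,-0.0000)
R[1][1] = 0.8660

0.866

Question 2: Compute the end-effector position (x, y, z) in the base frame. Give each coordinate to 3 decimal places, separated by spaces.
-3.232 -1.598 5.000

after link 1: o_1 = (-1.0000, -1.7321, 0.0000)
after link 2: o_2 = (-2.7321, -0.7321, 5.0000)
after link 3: o_3 = (-3.2321, -1.5981, 5.0000)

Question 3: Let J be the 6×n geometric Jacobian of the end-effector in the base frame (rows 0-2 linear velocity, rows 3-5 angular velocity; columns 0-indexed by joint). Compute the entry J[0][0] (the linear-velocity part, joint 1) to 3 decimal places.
axis z_0 = ẑ; lever o_n−o_0 = (-3.2321,-1.5981,5.0000)
cross product → J_v[:, 0] = (1.5981,-3.2321,0.0000)
J_ω[:, 0] = z_0
entry J[0][0] = 1.5981

1.598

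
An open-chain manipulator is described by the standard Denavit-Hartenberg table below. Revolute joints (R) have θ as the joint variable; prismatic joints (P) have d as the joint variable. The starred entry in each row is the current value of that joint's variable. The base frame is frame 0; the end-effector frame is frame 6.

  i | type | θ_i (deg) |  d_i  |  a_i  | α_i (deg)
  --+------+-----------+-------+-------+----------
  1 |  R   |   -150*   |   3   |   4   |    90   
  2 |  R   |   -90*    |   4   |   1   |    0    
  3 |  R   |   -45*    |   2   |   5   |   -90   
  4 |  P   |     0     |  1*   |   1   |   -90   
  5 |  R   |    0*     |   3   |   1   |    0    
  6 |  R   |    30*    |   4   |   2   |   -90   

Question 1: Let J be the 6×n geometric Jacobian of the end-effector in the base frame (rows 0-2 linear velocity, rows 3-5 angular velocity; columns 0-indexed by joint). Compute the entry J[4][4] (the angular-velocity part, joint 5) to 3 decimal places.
axis z_4 = (0.5000,-0.8660,-0.0000); lever o_n−o_4 = (5.7854,-4.7427,-1.2247)
cross product → J_v[:, 4] = (1.0607,0.6124,2.6390)
J_ω[:, 4] = z_4
entry J[4][4] = -0.8660

-0.866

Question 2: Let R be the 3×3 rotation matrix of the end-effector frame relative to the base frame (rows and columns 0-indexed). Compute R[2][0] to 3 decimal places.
End-effector x-axis (col 0 of R) = (0.8365,0.4830,-0.2588)
R[2][0] = -0.2588

-0.259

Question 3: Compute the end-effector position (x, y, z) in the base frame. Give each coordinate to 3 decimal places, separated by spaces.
2.383 0.221 -4.174

after link 1: o_1 = (-3.4641, -2.0000, 3.0000)
after link 2: o_2 = (-5.4641, 1.4641, 2.0000)
after link 3: o_3 = (-3.4022, 4.9639, -1.5355)
after link 4: o_4 = (-3.4022, 4.9639, -2.9497)
after link 5: o_5 = (-1.2899, 2.7194, -3.6569)
after link 6: o_6 = (2.3832, 0.2212, -4.1745)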